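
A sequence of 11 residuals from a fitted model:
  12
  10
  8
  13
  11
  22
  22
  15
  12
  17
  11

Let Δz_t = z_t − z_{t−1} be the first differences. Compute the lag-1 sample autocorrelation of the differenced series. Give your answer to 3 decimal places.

First differences Δz: -2, -2, 5, -2, 11, 0, -7, -3, 5, -6
Mean of differences = -0.1000
Numerator Σ(Δz_t−Δz̄)(Δz_{t+1}−Δz̄) = -61.3100
Denominator Σ(Δz_t−Δz̄)² = 276.9000
r_1(Δz) = -61.3100 / 276.9000 = -0.221

-0.221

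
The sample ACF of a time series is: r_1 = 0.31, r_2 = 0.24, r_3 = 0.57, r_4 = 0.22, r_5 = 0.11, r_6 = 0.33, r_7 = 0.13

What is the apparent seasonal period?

3

The largest autocorrelation is r_3 = 0.57, with a weaker echo at lag 6 (0.33); the remaining lags stay at or below 0.31. The elevated value at lag 1 (0.31), dropping to 0.24 at lag 2, reflects decaying short-term dependence rather than seasonality.
The dominant spike at lag 3 indicates a seasonal period of 3.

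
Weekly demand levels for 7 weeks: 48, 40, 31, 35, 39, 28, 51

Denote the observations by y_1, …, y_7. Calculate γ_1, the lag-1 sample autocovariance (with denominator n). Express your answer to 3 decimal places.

Mean ȳ = (48 + 40 + 31 + 35 + 39 + 28 + 51)/7 = 38.8571
Σ_{t=1}^{6}(y_t−ȳ)(y_{t+1}−ȳ) = -102.1633
γ_1 = -102.1633 / 7 = -14.595

-14.595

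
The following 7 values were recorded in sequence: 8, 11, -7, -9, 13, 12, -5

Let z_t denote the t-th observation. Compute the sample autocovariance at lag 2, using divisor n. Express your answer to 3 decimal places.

-61.534

Mean z̄ = (8 + 11 − 7 − 9 + 13 + 12 − 5)/7 = 3.2857
Σ_{t=1}^{5}(z_t−z̄)(z_{t+2}−z̄) = -430.7347
γ_2 = -430.7347 / 7 = -61.534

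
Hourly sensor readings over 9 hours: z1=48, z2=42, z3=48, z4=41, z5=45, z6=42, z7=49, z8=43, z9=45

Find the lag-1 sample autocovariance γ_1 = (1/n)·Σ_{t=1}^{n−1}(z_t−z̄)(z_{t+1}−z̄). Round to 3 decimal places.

Mean z̄ = (48 + 42 + 48 + 41 + 45 + 42 + 49 + 43 + 45)/9 = 44.7778
Σ_{t=1}^{8}(z_t−z̄)(z_{t+1}−z̄) = -51.1605
γ_1 = -51.1605 / 9 = -5.684

-5.684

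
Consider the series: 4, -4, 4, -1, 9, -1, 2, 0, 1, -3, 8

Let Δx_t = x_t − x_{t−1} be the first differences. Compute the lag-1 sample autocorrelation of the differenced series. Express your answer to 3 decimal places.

First differences Δx: -8, 8, -5, 10, -10, 3, -2, 1, -4, 11
Mean of differences = 0.4000
Numerator Σ(Δx_t−Δx̄)(Δx_{t+1}−Δx̄) = -340.5600
Denominator Σ(Δx_t−Δx̄)² = 502.4000
r_1(Δx) = -340.5600 / 502.4000 = -0.678

-0.678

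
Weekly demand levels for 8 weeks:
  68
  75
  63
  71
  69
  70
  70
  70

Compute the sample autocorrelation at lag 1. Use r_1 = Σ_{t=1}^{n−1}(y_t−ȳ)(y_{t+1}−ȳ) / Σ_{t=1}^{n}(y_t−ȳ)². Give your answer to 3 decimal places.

Mean ȳ = (68 + 75 + 63 + 71 + 69 + 70 + 70 + 70)/8 = 69.5000
Σ(y_t−ȳ)(y_{t+1}−ȳ) = (-8.2500) + (-35.7500) + (-9.7500) + (-0.7500) + (-0.2500) + (0.2500) + (0.2500) = -54.2500
Denominator Σ(y_t−ȳ)² = 78.0000
r_1 = -54.2500 / 78.0000 = -0.696

-0.696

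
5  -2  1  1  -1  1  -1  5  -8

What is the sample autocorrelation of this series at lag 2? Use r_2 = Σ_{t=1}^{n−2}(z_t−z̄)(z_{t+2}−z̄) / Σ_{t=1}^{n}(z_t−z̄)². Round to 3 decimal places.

0.137

Mean z̄ = (5 − 2 + 1 + 1 − 1 + 1 − 1 + 5 − 8)/9 = 0.1111
Σ(z_t−z̄)(z_{t+2}−z̄) = (4.3457) + (-1.8765) + (-0.9877) + (0.7901) + (1.2346) + (4.3457) + (9.0123) = 16.8642
Denominator Σ(z_t−z̄)² = 122.8889
r_2 = 16.8642 / 122.8889 = 0.137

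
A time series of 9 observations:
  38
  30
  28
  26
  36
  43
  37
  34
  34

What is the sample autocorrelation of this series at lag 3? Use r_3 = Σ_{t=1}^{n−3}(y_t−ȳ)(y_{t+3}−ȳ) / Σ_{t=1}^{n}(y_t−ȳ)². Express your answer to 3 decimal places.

-0.522

Mean ȳ = (38 + 30 + 28 + 26 + 36 + 43 + 37 + 34 + 34)/9 = 34.0000
Numerator Σ_{t=1}^{6}(y_t−ȳ)(y_{t+3}−ȳ) = -118.0000
Denominator Σ(y_t−ȳ)² = 226.0000
r_3 = -118.0000 / 226.0000 = -0.522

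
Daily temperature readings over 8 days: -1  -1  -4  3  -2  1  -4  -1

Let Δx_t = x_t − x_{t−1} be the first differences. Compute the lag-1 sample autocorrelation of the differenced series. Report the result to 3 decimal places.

-0.802

First differences Δx: 0, -3, 7, -5, 3, -5, 3
Mean of differences = 0.0000
Numerator Σ(Δx_t−Δx̄)(Δx_{t+1}−Δx̄) = -101.0000
Denominator Σ(Δx_t−Δx̄)² = 126.0000
r_1(Δx) = -101.0000 / 126.0000 = -0.802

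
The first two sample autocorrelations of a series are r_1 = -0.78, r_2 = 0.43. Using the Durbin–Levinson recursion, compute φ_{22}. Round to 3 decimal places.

φ_{22} = (r_2 − r_1²) / (1 − r_1²)
r_1² = (-0.78)² = 0.6084
Numerator = 0.43 − 0.6084 = -0.1784; denominator = 1 − 0.6084 = 0.3916
φ_{22} = -0.1784 / 0.3916 = -0.456

-0.456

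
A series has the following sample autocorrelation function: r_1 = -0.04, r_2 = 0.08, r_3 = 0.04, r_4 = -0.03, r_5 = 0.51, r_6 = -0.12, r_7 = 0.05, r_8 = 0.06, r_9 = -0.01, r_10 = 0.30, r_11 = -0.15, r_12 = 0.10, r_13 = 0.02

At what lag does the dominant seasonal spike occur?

5

The largest autocorrelation is r_5 = 0.51, with a weaker echo at lag 10 (0.30); the remaining lags stay at or below 0.10.
The dominant spike at lag 5 indicates a seasonal period of 5.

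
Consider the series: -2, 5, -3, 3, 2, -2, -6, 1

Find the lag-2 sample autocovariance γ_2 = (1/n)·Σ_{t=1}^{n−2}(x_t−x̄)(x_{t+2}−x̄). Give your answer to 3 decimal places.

-0.641

Mean x̄ = (-2 + 5 − 3 + 3 + 2 − 2 − 6 + 1)/8 = -0.2500
Σ_{t=1}^{6}(x_t−x̄)(x_{t+2}−x̄) = -5.1250
γ_2 = -5.1250 / 8 = -0.641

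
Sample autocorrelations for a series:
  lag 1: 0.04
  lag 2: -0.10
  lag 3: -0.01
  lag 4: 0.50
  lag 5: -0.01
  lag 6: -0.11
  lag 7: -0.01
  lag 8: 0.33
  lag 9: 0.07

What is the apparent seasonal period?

The largest autocorrelation is r_4 = 0.50, with a weaker echo at lag 8 (0.33); the remaining lags stay at or below 0.07.
The dominant spike at lag 4 indicates a seasonal period of 4.

4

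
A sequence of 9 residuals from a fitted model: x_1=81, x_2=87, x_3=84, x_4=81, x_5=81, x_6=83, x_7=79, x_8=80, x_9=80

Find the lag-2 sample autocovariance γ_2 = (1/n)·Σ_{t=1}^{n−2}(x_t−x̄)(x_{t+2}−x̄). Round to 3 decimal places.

-0.394

Mean x̄ = (81 + 87 + 84 + 81 + 81 + 83 + 79 + 80 + 80)/9 = 81.7778
Σ_{t=1}^{7}(x_t−x̄)(x_{t+2}−x̄) = -3.5432
γ_2 = -3.5432 / 9 = -0.394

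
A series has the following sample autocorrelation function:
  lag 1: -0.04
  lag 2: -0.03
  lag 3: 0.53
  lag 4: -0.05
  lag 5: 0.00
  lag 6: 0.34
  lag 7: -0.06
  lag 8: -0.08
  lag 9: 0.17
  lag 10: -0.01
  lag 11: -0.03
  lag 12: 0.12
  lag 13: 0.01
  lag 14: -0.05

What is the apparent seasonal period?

3

The largest autocorrelation is r_3 = 0.53, with weaker echoes at lags 6 (0.34) and 9 (0.17); the remaining lags stay at or below 0.12.
The dominant spike at lag 3 indicates a seasonal period of 3.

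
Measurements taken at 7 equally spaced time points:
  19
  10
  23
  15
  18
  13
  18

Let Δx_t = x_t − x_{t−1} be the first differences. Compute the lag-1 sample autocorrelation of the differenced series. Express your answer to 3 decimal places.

-0.763

First differences Δx: -9, 13, -8, 3, -5, 5
Mean of differences = -0.1667
Numerator Σ(Δx_t−Δx̄)(Δx_{t+1}−Δx̄) = -284.5278
Denominator Σ(Δx_t−Δx̄)² = 372.8333
r_1(Δx) = -284.5278 / 372.8333 = -0.763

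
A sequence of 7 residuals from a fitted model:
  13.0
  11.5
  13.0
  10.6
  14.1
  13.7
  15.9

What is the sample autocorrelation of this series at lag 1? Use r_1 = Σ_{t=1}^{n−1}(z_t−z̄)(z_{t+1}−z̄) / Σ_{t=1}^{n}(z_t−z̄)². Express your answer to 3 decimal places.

0.021

Mean z̄ = (13.0 + 11.5 + 13.0 + 10.6 + 14.1 + 13.7 + 15.9)/7 = 13.1143
Numerator Σ_{t=1}^{6}(z_t−z̄)(z_{t+1}−z̄) = 0.3869
Denominator Σ(z_t−z̄)² = 18.0286
r_1 = 0.3869 / 18.0286 = 0.021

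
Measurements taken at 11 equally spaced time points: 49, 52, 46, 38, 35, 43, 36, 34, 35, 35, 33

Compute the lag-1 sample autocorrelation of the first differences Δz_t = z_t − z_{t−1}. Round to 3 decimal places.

First differences Δz: 3, -6, -8, -3, 8, -7, -2, 1, 0, -2
Mean of differences = -1.6000
Numerator Σ(Δz_t−Δz̄)(Δz_{t+1}−Δz̄) = -43.7600
Denominator Σ(Δz_t−Δz̄)² = 214.4000
r_1(Δz) = -43.7600 / 214.4000 = -0.204

-0.204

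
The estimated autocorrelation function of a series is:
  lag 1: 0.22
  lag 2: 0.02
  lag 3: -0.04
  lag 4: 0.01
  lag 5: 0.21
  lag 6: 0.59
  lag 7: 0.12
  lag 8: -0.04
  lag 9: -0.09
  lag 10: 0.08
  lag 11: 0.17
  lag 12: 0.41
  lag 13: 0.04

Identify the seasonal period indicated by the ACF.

6

The largest autocorrelation is r_6 = 0.59, with a weaker echo at lag 12 (0.41); the remaining lags stay at or below 0.22. The elevated value at lag 1 (0.22), dropping to 0.02 at lag 2, reflects decaying short-term dependence rather than seasonality.
The dominant spike at lag 6 indicates a seasonal period of 6.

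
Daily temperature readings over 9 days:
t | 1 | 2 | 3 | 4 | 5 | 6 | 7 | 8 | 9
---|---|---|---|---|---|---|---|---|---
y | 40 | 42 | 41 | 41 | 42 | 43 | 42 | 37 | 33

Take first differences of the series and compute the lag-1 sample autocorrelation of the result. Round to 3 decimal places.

First differences Δy: 2, -1, 0, 1, 1, -1, -5, -4
Mean of differences = -0.8750
Numerator Σ(Δy_t−Δȳ)(Δy_{t+1}−Δȳ) = 17.8594
Denominator Σ(Δy_t−Δȳ)² = 42.8750
r_1(Δy) = 17.8594 / 42.8750 = 0.417

0.417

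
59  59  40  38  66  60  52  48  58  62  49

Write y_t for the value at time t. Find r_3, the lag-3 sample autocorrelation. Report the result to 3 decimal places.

Mean ȳ = (59 + 59 + 40 + 38 + 66 + 60 + 52 + 48 + 58 + 62 + 49)/11 = 53.7273
Numerator Σ_{t=1}^{8}(y_t−ȳ)(y_{t+3}−ȳ) = -107.8595
Denominator Σ(y_t−ȳ)² = 826.1818
r_3 = -107.8595 / 826.1818 = -0.131

-0.131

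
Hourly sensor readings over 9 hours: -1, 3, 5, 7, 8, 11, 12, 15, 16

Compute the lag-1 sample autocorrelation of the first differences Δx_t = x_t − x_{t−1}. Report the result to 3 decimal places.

First differences Δx: 4, 2, 2, 1, 3, 1, 3, 1
Mean of differences = 2.1250
Numerator Σ(Δx_t−Δx̄)(Δx_{t+1}−Δx̄) = -4.0156
Denominator Σ(Δx_t−Δx̄)² = 8.8750
r_1(Δx) = -4.0156 / 8.8750 = -0.452

-0.452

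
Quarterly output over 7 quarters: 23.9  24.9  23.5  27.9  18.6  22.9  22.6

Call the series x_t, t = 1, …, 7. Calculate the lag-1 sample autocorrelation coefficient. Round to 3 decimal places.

Mean x̄ = (23.9 + 24.9 + 23.5 + 27.9 + 18.6 + 22.9 + 22.6)/7 = 23.4714
Deviations from mean: 0.4286, 1.4286, 0.0286, 4.4286, -4.8714, -0.5714, -0.8714
Numerator Σ_{t=1}^{6}(x_t−x̄)(x_{t+1}−x̄) = -17.5122
Denominator Σ(x_t−x̄)² = 46.6543
r_1 = -17.5122 / 46.6543 = -0.375

-0.375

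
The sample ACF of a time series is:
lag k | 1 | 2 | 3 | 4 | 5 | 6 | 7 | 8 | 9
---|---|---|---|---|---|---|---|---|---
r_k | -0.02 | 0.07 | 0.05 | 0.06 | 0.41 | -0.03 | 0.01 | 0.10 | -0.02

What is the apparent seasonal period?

The largest autocorrelation is r_5 = 0.41; the remaining lags stay at or below 0.10.
The dominant spike at lag 5 indicates a seasonal period of 5.

5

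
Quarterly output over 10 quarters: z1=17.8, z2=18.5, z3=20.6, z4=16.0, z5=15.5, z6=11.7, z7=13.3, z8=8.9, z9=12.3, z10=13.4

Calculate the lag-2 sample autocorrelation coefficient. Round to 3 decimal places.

0.455

Mean z̄ = (17.8 + 18.5 + 20.6 + 16.0 + 15.5 + 11.7 + 13.3 + 8.9 + 12.3 + 13.4)/10 = 14.8000
Numerator Σ_{t=1}^{8}(z_t−z̄)(z_{t+2}−z̄) = 51.4300
Denominator Σ(z_t−z̄)² = 113.1400
r_2 = 51.4300 / 113.1400 = 0.455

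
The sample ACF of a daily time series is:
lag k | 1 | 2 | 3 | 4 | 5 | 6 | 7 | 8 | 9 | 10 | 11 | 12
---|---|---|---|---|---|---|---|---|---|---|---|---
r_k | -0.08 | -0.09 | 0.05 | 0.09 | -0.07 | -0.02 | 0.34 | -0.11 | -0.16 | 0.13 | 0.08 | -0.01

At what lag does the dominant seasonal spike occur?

The largest autocorrelation is r_7 = 0.34; the remaining lags stay at or below 0.13.
The dominant spike at lag 7 indicates a seasonal period of 7.

7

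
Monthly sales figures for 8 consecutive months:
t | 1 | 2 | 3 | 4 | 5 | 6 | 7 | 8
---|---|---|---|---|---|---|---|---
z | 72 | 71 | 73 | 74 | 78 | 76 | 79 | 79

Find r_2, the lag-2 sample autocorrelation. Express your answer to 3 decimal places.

0.260

Mean z̄ = (72 + 71 + 73 + 74 + 78 + 76 + 79 + 79)/8 = 75.2500
Deviations from mean: -3.2500, -4.2500, -2.2500, -1.2500, 2.7500, 0.7500, 3.7500, 3.7500
Σ(z_t−z̄)(z_{t+2}−z̄) = (7.3125) + (5.3125) + (-6.1875) + (-0.9375) + (10.3125) + (2.8125) = 18.6250
Denominator Σ(z_t−z̄)² = 71.5000
r_2 = 18.6250 / 71.5000 = 0.260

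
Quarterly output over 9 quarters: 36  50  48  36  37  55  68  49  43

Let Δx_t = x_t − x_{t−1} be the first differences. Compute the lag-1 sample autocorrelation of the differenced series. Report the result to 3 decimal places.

First differences Δx: 14, -2, -12, 1, 18, 13, -19, -6
Mean of differences = 0.8750
Numerator Σ(Δx_t−Δx̄)(Δx_{t+1}−Δx̄) = 103.1094
Denominator Σ(Δx_t−Δx̄)² = 1228.8750
r_1(Δx) = 103.1094 / 1228.8750 = 0.084

0.084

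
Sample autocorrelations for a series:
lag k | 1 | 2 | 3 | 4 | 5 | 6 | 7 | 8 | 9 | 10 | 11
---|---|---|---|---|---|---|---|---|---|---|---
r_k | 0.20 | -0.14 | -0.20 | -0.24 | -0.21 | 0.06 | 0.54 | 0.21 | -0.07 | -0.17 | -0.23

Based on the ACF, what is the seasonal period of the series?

The largest autocorrelation is r_7 = 0.54; the remaining lags stay at or below 0.21.
The dominant spike at lag 7 indicates a seasonal period of 7.

7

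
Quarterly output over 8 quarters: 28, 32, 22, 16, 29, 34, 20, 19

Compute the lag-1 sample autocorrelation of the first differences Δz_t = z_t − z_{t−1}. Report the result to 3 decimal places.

-0.124

First differences Δz: 4, -10, -6, 13, 5, -14, -1
Mean of differences = -1.2857
Numerator Σ(Δz_t−Δz̄)(Δz_{t+1}−Δz̄) = -66.0816
Denominator Σ(Δz_t−Δz̄)² = 531.4286
r_1(Δz) = -66.0816 / 531.4286 = -0.124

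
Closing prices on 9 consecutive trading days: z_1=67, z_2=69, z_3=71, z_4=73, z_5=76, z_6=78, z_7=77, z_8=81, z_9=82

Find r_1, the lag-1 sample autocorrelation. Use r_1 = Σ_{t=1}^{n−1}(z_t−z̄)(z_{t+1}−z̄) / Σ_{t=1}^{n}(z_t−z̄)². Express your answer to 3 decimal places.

0.644

Mean z̄ = (67 + 69 + 71 + 73 + 76 + 78 + 77 + 81 + 82)/9 = 74.8889
Numerator Σ_{t=1}^{8}(z_t−z̄)(z_{t+1}−z̄) = 140.9877
Denominator Σ(z_t−z̄)² = 218.8889
r_1 = 140.9877 / 218.8889 = 0.644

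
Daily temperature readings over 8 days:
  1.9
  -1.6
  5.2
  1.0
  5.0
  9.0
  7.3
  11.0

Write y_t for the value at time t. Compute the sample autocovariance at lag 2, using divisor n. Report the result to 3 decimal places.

4.221

Mean ȳ = (1.9 − 1.6 + 5.2 + 1.0 + 5.0 + 9.0 + 7.3 + 11.0)/8 = 4.8500
Σ_{t=1}^{6}(y_t−ȳ)(y_{t+2}−ȳ) = 33.7650
γ_2 = 33.7650 / 8 = 4.221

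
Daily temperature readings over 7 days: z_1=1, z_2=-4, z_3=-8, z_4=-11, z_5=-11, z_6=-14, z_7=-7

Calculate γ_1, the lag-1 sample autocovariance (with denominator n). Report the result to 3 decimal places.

Mean z̄ = (1 − 4 − 8 − 11 − 11 − 14 − 7)/7 = -7.7143
Σ_{t=1}^{6}(z_t−z̄)(z_{t+1}−z̄) = 59.2041
γ_1 = 59.2041 / 7 = 8.458

8.458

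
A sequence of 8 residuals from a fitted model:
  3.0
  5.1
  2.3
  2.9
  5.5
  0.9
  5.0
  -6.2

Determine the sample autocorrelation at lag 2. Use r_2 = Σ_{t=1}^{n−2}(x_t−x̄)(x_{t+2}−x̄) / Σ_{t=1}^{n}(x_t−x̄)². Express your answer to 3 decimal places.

Mean x̄ = (3.0 + 5.1 + 2.3 + 2.9 + 5.5 + 0.9 + 5.0 − 6.2)/8 = 2.3125
Deviations from mean: 0.6875, 2.7875, -0.0125, 0.5875, 3.1875, -1.4125, 2.6875, -8.5125
Σ(x_t−x̄)(x_{t+2}−x̄) = (-0.0086) + (1.6377) + (-0.0398) + (-0.8298) + (8.5664) + (12.0239) = 21.3497
Denominator Σ(x_t−x̄)² = 100.4288
r_2 = 21.3497 / 100.4288 = 0.213

0.213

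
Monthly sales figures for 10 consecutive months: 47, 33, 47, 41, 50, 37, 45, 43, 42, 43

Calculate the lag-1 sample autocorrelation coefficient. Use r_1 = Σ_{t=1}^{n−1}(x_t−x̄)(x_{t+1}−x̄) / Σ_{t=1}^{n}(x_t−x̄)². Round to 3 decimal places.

Mean x̄ = (47 + 33 + 47 + 41 + 50 + 37 + 45 + 43 + 42 + 43)/10 = 42.8000
Numerator Σ_{t=1}^{9}(x_t−x̄)(x_{t+1}−x̄) = -157.2400
Denominator Σ(x_t−x̄)² = 225.6000
r_1 = -157.2400 / 225.6000 = -0.697

-0.697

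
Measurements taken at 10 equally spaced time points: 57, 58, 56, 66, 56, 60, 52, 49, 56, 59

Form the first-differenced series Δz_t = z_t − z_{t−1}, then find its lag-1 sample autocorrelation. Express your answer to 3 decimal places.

First differences Δz: 1, -2, 10, -10, 4, -8, -3, 7, 3
Mean of differences = 0.2222
Numerator Σ(Δz_t−Δz̄)(Δz_{t+1}−Δz̄) = -169.6049
Denominator Σ(Δz_t−Δz̄)² = 351.5556
r_1(Δz) = -169.6049 / 351.5556 = -0.482

-0.482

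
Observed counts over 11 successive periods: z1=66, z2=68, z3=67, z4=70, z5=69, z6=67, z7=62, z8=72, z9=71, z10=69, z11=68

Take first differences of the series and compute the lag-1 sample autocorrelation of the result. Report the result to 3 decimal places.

First differences Δz: 2, -1, 3, -1, -2, -5, 10, -1, -2, -1
Mean of differences = 0.2000
Numerator Σ(Δz_t−Δz̄)(Δz_{t+1}−Δz̄) = -52.2400
Denominator Σ(Δz_t−Δz̄)² = 149.6000
r_1(Δz) = -52.2400 / 149.6000 = -0.349

-0.349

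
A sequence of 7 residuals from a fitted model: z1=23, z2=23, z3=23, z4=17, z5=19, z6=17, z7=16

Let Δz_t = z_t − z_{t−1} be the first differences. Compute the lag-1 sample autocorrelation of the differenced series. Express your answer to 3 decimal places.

First differences Δz: 0, 0, -6, 2, -2, -1
Mean of differences = -1.1667
Numerator Σ(Δz_t−Δz̄)(Δz_{t+1}−Δz̄) = -22.3611
Denominator Σ(Δz_t−Δz̄)² = 36.8333
r_1(Δz) = -22.3611 / 36.8333 = -0.607

-0.607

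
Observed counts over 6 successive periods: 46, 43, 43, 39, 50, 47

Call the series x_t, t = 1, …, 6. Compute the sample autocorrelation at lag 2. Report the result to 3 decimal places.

-0.203

Mean x̄ = (46 + 43 + 43 + 39 + 50 + 47)/6 = 44.6667
Σ(x_t−x̄)(x_{t+2}−x̄) = (-2.2222) + (9.4444) + (-8.8889) + (-13.2222) = -14.8889
Denominator Σ(x_t−x̄)² = 73.3333
r_2 = -14.8889 / 73.3333 = -0.203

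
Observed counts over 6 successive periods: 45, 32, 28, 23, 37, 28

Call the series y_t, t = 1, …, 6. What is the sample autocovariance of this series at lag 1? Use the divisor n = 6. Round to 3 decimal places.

-4.616

Mean ȳ = (45 + 32 + 28 + 23 + 37 + 28)/6 = 32.1667
Σ_{t=1}^{5}(y_t−ȳ)(y_{t+1}−ȳ) = -27.6944
γ_1 = -27.6944 / 6 = -4.616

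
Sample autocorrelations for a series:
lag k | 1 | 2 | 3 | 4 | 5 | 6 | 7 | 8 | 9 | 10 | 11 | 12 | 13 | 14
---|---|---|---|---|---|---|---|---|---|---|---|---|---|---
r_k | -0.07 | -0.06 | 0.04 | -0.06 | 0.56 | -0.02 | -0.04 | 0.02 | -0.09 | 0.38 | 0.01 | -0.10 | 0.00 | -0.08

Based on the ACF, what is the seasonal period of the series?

5

The largest autocorrelation is r_5 = 0.56, with a weaker echo at lag 10 (0.38); the remaining lags stay at or below 0.04.
The dominant spike at lag 5 indicates a seasonal period of 5.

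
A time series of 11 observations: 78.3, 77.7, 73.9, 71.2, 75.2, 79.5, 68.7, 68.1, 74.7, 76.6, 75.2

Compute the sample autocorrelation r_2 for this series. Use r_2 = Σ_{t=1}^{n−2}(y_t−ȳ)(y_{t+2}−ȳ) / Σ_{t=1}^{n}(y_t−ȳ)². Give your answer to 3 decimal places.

-0.572

Mean ȳ = (78.3 + 77.7 + 73.9 + 71.2 + 75.2 + 79.5 + 68.7 + 68.1 + 74.7 + 76.6 + 75.2)/11 = 74.4636
Numerator Σ_{t=1}^{9}(y_t−ȳ)(y_{t+2}−ȳ) = -80.6536
Denominator Σ(y_t−ȳ)² = 140.9455
r_2 = -80.6536 / 140.9455 = -0.572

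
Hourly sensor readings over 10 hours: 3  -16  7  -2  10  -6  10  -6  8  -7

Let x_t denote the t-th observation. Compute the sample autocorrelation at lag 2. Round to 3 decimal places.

0.557

Mean x̄ = (3 − 16 + 7 − 2 + 10 − 6 + 10 − 6 + 8 − 7)/10 = 0.1000
Numerator Σ_{t=1}^{8}(x_t−x̄)(x_{t+2}−x̄) = 391.6800
Denominator Σ(x_t−x̄)² = 702.9000
r_2 = 391.6800 / 702.9000 = 0.557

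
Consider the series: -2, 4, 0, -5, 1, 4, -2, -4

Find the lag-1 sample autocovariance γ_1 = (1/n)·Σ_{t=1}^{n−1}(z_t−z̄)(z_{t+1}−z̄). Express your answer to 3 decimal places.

Mean z̄ = (-2 + 4 + 0 − 5 + 1 + 4 − 2 − 4)/8 = -0.5000
Σ_{t=1}^{7}(z_t−z̄)(z_{t+1}−z̄) = -8.2500
γ_1 = -8.2500 / 8 = -1.031

-1.031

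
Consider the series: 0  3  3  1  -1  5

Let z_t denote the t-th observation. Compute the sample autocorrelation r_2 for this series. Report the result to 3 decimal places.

-0.365

Mean z̄ = (0 + 3 + 3 + 1 − 1 + 5)/6 = 1.8333
Deviations from mean: -1.8333, 1.1667, 1.1667, -0.8333, -2.8333, 3.1667
Numerator Σ_{t=1}^{4}(z_t−z̄)(z_{t+2}−z̄) = -9.0556
Denominator Σ(z_t−z̄)² = 24.8333
r_2 = -9.0556 / 24.8333 = -0.365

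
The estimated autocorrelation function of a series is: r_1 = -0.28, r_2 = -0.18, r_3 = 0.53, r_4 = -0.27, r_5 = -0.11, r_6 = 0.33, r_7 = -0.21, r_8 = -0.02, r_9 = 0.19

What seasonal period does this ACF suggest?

The largest autocorrelation is r_3 = 0.53, with weaker echoes at lags 6 (0.33) and 9 (0.19); the remaining lags stay at or below -0.02.
The dominant spike at lag 3 indicates a seasonal period of 3.

3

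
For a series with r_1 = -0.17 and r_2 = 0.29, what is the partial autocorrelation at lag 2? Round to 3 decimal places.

φ_{22} = (r_2 − r_1²) / (1 − r_1²)
r_1² = (-0.17)² = 0.0289
Numerator = 0.29 − 0.0289 = 0.2611; denominator = 1 − 0.0289 = 0.9711
φ_{22} = 0.2611 / 0.9711 = 0.269

0.269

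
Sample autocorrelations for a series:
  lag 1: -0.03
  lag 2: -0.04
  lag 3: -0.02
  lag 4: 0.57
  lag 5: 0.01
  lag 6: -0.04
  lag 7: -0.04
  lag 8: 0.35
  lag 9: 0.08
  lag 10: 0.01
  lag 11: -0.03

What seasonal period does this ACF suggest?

The largest autocorrelation is r_4 = 0.57, with a weaker echo at lag 8 (0.35); the remaining lags stay at or below 0.08.
The dominant spike at lag 4 indicates a seasonal period of 4.

4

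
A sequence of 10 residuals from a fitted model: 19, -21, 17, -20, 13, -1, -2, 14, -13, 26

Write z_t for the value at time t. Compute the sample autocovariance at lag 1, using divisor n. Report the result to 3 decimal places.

-188.364

Mean z̄ = (19 − 21 + 17 − 20 + 13 − 1 − 2 + 14 − 13 + 26)/10 = 3.2000
Σ_{t=1}^{9}(z_t−z̄)(z_{t+1}−z̄) = -1883.6400
γ_1 = -1883.6400 / 10 = -188.364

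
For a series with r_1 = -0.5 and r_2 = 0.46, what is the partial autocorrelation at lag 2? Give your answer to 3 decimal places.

0.280

φ_{22} = (r_2 − r_1²) / (1 − r_1²)
r_1² = (-0.5)² = 0.25
Numerator = 0.46 − 0.2500 = 0.2100; denominator = 1 − 0.2500 = 0.7500
φ_{22} = 0.2100 / 0.7500 = 0.280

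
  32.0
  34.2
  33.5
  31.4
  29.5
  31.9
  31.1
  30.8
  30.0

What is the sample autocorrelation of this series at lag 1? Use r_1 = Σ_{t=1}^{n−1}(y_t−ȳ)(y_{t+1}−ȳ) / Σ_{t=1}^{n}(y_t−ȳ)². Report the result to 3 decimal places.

Mean ȳ = (32.0 + 34.2 + 33.5 + 31.4 + 29.5 + 31.9 + 31.1 + 30.8 + 30.0)/9 = 31.6000
Numerator Σ_{t=1}^{8}(y_t−ȳ)(y_{t+1}−ȳ) = 6.9200
Denominator Σ(y_t−ȳ)² = 18.5200
r_1 = 6.9200 / 18.5200 = 0.374

0.374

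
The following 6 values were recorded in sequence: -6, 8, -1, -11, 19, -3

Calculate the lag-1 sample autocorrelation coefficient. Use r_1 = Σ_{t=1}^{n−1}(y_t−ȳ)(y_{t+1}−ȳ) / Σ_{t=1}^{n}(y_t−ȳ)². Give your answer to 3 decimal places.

-0.558

Mean ȳ = (-6 + 8 − 1 − 11 + 19 − 3)/6 = 1.0000
Σ(y_t−ȳ)(y_{t+1}−ȳ) = (-49.0000) + (-14.0000) + (24.0000) + (-216.0000) + (-72.0000) = -327.0000
Denominator Σ(y_t−ȳ)² = 586.0000
r_1 = -327.0000 / 586.0000 = -0.558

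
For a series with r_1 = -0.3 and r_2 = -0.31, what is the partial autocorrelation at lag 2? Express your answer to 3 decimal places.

-0.440

φ_{22} = (r_2 − r_1²) / (1 − r_1²)
r_1² = (-0.3)² = 0.09
Numerator = -0.31 − 0.0900 = -0.4000; denominator = 1 − 0.0900 = 0.9100
φ_{22} = -0.4000 / 0.9100 = -0.440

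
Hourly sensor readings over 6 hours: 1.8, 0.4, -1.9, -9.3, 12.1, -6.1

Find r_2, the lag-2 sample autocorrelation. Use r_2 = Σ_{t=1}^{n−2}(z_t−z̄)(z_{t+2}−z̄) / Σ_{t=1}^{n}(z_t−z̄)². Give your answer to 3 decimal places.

Mean z̄ = (1.8 + 0.4 − 1.9 − 9.3 + 12.1 − 6.1)/6 = -0.5000
Σ(z_t−z̄)(z_{t+2}−z̄) = (-3.2200) + (-7.9200) + (-17.6400) + (49.2800) = 20.5000
Denominator Σ(z_t−z̄)² = 275.6200
r_2 = 20.5000 / 275.6200 = 0.074

0.074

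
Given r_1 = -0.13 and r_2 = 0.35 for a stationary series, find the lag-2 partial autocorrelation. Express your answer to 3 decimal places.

φ_{22} = (r_2 − r_1²) / (1 − r_1²)
r_1² = (-0.13)² = 0.0169
Numerator = 0.35 − 0.0169 = 0.3331; denominator = 1 − 0.0169 = 0.9831
φ_{22} = 0.3331 / 0.9831 = 0.339

0.339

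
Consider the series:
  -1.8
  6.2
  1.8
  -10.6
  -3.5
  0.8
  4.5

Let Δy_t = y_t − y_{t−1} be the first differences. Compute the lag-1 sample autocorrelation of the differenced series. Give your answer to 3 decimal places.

-0.056

First differences Δy: 8.0, -4.4, -12.4, 7.1, 4.3, 3.7
Mean of differences = 1.0500
Numerator Σ(Δy_t−Δȳ)(Δy_{t+1}−Δȳ) = -17.6725
Denominator Σ(Δy_t−Δȳ)² = 313.0950
r_1(Δy) = -17.6725 / 313.0950 = -0.056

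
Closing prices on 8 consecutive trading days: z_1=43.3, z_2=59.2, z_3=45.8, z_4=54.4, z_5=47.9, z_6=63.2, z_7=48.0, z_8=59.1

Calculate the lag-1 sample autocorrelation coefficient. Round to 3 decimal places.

-0.677

Mean z̄ = (43.3 + 59.2 + 45.8 + 54.4 + 47.9 + 63.2 + 48.0 + 59.1)/8 = 52.6125
Deviations from mean: -9.3125, 6.5875, -6.8125, 1.7875, -4.7125, 10.5875, -4.6125, 6.4875
Σ(z_t−z̄)(z_{t+1}−z̄) = (-61.3461) + (-44.8773) + (-12.1773) + (-8.4236) + (-49.8936) + (-48.8348) + (-29.9236) = -255.4764
Denominator Σ(z_t−z̄)² = 377.3888
r_1 = -255.4764 / 377.3888 = -0.677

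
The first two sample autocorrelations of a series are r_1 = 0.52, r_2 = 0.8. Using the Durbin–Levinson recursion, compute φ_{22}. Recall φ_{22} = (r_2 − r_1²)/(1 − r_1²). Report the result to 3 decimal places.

φ_{22} = (r_2 − r_1²) / (1 − r_1²)
r_1² = (0.52)² = 0.2704
Numerator = 0.8 − 0.2704 = 0.5296; denominator = 1 − 0.2704 = 0.7296
φ_{22} = 0.5296 / 0.7296 = 0.726

0.726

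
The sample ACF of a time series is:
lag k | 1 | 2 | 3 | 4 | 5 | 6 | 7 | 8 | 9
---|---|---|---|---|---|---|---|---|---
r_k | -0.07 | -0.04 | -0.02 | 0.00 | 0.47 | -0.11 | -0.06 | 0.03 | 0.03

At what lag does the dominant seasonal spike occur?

The largest autocorrelation is r_5 = 0.47; the remaining lags stay at or below 0.03.
The dominant spike at lag 5 indicates a seasonal period of 5.

5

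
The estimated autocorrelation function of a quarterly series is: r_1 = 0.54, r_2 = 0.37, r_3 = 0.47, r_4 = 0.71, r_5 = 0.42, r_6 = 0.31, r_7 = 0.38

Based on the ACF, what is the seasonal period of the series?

4

The largest autocorrelation is r_4 = 0.71; the remaining lags stay at or below 0.54. The elevated value at lag 1 (0.54), dropping to 0.37 at lag 2, reflects decaying short-term dependence rather than seasonality.
The dominant spike at lag 4 indicates a seasonal period of 4.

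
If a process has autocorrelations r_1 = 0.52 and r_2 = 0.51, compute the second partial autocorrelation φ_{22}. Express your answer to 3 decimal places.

φ_{22} = (r_2 − r_1²) / (1 − r_1²)
r_1² = (0.52)² = 0.2704
Numerator = 0.51 − 0.2704 = 0.2396; denominator = 1 − 0.2704 = 0.7296
φ_{22} = 0.2396 / 0.7296 = 0.328

0.328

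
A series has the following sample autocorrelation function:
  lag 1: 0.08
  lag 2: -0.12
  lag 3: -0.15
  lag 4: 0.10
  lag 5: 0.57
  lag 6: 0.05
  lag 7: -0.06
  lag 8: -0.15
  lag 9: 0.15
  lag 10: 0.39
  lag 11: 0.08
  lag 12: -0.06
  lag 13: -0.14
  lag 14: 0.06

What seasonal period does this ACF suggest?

5

The largest autocorrelation is r_5 = 0.57, with a weaker echo at lag 10 (0.39); the remaining lags stay at or below 0.15.
The dominant spike at lag 5 indicates a seasonal period of 5.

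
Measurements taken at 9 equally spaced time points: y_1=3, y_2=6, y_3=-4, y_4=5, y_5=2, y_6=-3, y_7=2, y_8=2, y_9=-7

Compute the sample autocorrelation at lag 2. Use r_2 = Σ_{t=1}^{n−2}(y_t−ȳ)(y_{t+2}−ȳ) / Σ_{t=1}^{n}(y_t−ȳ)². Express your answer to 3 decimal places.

-0.153

Mean ȳ = (3 + 6 − 4 + 5 + 2 − 3 + 2 + 2 − 7)/9 = 0.6667
Σ(y_t−ȳ)(y_{t+2}−ȳ) = (-10.8889) + (23.1111) + (-6.2222) + (-15.8889) + (1.7778) + (-4.8889) + (-10.2222) = -23.2222
Denominator Σ(y_t−ȳ)² = 152.0000
r_2 = -23.2222 / 152.0000 = -0.153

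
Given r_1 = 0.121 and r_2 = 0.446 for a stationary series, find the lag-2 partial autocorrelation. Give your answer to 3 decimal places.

φ_{22} = (r_2 − r_1²) / (1 − r_1²)
r_1² = (0.121)² = 0.014641
Numerator = 0.446 − 0.0146 = 0.4314; denominator = 1 − 0.0146 = 0.9854
φ_{22} = 0.4314 / 0.9854 = 0.438

0.438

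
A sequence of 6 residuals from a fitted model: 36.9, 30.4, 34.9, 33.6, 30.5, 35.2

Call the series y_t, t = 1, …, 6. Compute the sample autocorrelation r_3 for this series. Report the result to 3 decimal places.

0.343

Mean ȳ = (36.9 + 30.4 + 34.9 + 33.6 + 30.5 + 35.2)/6 = 33.5833
Numerator Σ_{t=1}^{3}(y_t−ȳ)(y_{t+3}−ȳ) = 11.9992
Denominator Σ(y_t−ȳ)² = 34.9883
r_3 = 11.9992 / 34.9883 = 0.343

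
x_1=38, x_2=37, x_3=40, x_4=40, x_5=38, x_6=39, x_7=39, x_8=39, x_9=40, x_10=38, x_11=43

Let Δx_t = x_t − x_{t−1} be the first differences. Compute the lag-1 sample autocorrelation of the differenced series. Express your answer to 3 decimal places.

First differences Δx: -1, 3, 0, -2, 1, 0, 0, 1, -2, 5
Mean of differences = 0.5000
Numerator Σ(Δx_t−Δx̄)(Δx_{t+1}−Δx̄) = -17.7500
Denominator Σ(Δx_t−Δx̄)² = 42.5000
r_1(Δx) = -17.7500 / 42.5000 = -0.418

-0.418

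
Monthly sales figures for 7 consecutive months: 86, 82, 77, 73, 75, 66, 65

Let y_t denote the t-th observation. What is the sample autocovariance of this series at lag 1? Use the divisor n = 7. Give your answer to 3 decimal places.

Mean ȳ = (86 + 82 + 77 + 73 + 75 + 66 + 65)/7 = 74.8571
Σ_{t=1}^{6}(y_t−ȳ)(y_{t+1}−ȳ) = 176.6939
γ_1 = 176.6939 / 7 = 25.242

25.242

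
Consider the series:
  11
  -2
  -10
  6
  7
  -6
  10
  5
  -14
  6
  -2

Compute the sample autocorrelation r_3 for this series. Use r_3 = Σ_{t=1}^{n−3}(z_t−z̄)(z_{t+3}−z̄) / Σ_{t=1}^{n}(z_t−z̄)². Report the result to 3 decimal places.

0.454

Mean z̄ = (11 − 2 − 10 + 6 + 7 − 6 + 10 + 5 − 14 + 6 − 2)/11 = 1.0000
Numerator Σ_{t=1}^{8}(z_t−z̄)(z_{t+3}−z̄) = 316.0000
Denominator Σ(z_t−z̄)² = 696.0000
r_3 = 316.0000 / 696.0000 = 0.454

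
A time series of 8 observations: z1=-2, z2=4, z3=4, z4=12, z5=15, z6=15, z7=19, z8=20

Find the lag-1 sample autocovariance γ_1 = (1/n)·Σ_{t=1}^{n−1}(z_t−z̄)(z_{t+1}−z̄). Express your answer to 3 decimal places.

32.170

Mean z̄ = (-2 + 4 + 4 + 12 + 15 + 15 + 19 + 20)/8 = 10.8750
Deviations: -12.8750, -6.8750, -6.8750, 1.1250, 4.1250, 4.1250, 8.1250, 9.1250
Σ_{t=1}^{7}(z_t−z̄)(z_{t+1}−z̄) = 257.3594
γ_1 = 257.3594 / 8 = 32.170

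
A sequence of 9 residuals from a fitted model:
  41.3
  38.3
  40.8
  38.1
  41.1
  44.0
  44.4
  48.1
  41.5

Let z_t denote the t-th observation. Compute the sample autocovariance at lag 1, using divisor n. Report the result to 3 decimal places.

3.316

Mean z̄ = (41.3 + 38.3 + 40.8 + 38.1 + 41.1 + 44.0 + 44.4 + 48.1 + 41.5)/9 = 41.9556
Σ_{t=1}^{8}(z_t−z̄)(z_{t+1}−z̄) = 29.8436
γ_1 = 29.8436 / 9 = 3.316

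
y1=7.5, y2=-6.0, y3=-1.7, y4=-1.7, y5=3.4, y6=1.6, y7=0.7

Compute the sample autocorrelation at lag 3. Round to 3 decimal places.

-0.335

Mean ȳ = (7.5 − 6.0 − 1.7 − 1.7 + 3.4 + 1.6 + 0.7)/7 = 0.5429
Deviations from mean: 6.9571, -6.5429, -2.2429, -2.2429, 2.8571, 1.0571, 0.1571
Numerator Σ_{t=1}^{4}(y_t−ȳ)(y_{t+3}−ȳ) = -37.0212
Denominator Σ(y_t−ȳ)² = 110.5771
r_3 = -37.0212 / 110.5771 = -0.335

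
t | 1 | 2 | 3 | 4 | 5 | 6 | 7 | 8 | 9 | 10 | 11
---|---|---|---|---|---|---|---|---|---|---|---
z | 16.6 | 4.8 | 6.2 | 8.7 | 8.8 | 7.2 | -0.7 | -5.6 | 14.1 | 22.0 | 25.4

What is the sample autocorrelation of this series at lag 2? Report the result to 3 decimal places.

-0.151

Mean z̄ = (16.6 + 4.8 + 6.2 + 8.7 + 8.8 + 7.2 − 0.7 − 5.6 + 14.1 + 22.0 + 25.4)/11 = 9.7727
Numerator Σ_{t=1}^{9}(z_t−z̄)(z_{t+2}−z̄) = -128.7469
Denominator Σ(z_t−z̄)² = 851.2618
r_2 = -128.7469 / 851.2618 = -0.151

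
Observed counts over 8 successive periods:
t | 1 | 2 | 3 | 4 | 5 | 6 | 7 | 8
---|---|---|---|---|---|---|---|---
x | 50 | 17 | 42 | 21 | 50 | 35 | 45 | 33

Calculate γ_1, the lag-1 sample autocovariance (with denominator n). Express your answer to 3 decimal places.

Mean x̄ = (50 + 17 + 42 + 21 + 50 + 35 + 45 + 33)/8 = 36.6250
Σ_{t=1}^{7}(x_t−x̄)(x_{t+1}−x̄) = -726.6406
γ_1 = -726.6406 / 8 = -90.830

-90.830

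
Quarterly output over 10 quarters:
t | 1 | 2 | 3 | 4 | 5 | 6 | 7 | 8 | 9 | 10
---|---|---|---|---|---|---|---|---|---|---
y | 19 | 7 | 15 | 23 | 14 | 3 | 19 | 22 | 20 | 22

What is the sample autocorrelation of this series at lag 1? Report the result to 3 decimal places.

Mean ȳ = (19 + 7 + 15 + 23 + 14 + 3 + 19 + 22 + 20 + 22)/10 = 16.4000
Numerator Σ_{t=1}^{9}(y_t−ȳ)(y_{t+1}−ȳ) = 15.8400
Denominator Σ(y_t−ȳ)² = 408.4000
r_1 = 15.8400 / 408.4000 = 0.039

0.039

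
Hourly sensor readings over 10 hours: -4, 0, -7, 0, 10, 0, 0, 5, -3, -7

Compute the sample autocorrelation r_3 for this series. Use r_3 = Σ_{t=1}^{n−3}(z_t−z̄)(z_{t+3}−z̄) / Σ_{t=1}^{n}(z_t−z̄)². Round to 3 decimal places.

0.225

Mean z̄ = (-4 + 0 − 7 + 0 + 10 + 0 + 0 + 5 − 3 − 7)/10 = -0.6000
Numerator Σ_{t=1}^{7}(z_t−z̄)(z_{t+3}−z̄) = 54.9200
Denominator Σ(z_t−z̄)² = 244.4000
r_3 = 54.9200 / 244.4000 = 0.225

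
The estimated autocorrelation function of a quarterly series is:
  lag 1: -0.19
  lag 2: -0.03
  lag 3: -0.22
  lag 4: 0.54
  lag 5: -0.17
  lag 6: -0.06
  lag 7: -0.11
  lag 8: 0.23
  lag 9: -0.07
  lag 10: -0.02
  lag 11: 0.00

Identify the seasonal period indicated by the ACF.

The largest autocorrelation is r_4 = 0.54, with a weaker echo at lag 8 (0.23); the remaining lags stay at or below 0.00.
The dominant spike at lag 4 indicates a seasonal period of 4.

4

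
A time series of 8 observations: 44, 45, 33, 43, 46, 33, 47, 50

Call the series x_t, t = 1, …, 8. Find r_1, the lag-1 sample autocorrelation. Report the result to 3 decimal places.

-0.231

Mean x̄ = (44 + 45 + 33 + 43 + 46 + 33 + 47 + 50)/8 = 42.6250
Deviations from mean: 1.3750, 2.3750, -9.6250, 0.3750, 3.3750, -9.6250, 4.3750, 7.3750
Numerator Σ_{t=1}^{7}(x_t−x̄)(x_{t+1}−x̄) = -64.2656
Denominator Σ(x_t−x̄)² = 277.8750
r_1 = -64.2656 / 277.8750 = -0.231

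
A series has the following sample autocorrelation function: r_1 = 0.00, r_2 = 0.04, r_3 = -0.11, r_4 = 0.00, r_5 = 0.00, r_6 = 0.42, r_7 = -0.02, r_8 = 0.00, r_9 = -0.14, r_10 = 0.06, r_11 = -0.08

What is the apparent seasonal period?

The largest autocorrelation is r_6 = 0.42; the remaining lags stay at or below 0.06.
The dominant spike at lag 6 indicates a seasonal period of 6.

6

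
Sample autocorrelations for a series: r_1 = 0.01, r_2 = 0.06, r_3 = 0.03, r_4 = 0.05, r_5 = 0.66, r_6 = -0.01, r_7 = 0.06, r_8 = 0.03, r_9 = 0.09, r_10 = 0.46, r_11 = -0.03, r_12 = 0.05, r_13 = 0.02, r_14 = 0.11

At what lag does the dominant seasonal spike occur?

5

The largest autocorrelation is r_5 = 0.66, with a weaker echo at lag 10 (0.46); the remaining lags stay at or below 0.11.
The dominant spike at lag 5 indicates a seasonal period of 5.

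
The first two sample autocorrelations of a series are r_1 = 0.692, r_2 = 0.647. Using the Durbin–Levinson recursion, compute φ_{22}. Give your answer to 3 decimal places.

φ_{22} = (r_2 − r_1²) / (1 − r_1²)
r_1² = (0.692)² = 0.478864
Numerator = 0.647 − 0.4789 = 0.1681; denominator = 1 − 0.4789 = 0.5211
φ_{22} = 0.1681 / 0.5211 = 0.323

0.323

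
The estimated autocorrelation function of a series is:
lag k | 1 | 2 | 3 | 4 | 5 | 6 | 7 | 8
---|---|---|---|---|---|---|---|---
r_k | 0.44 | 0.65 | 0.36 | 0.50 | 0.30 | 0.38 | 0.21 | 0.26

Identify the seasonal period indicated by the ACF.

2

The largest autocorrelation is r_2 = 0.65, with a weaker echo at lag 4 (0.50); the remaining lags stay at or below 0.44.
The dominant spike at lag 2 indicates a seasonal period of 2.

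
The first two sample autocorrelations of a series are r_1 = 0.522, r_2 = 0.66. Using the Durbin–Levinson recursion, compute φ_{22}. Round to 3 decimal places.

0.533

φ_{22} = (r_2 − r_1²) / (1 − r_1²)
r_1² = (0.522)² = 0.272484
Numerator = 0.66 − 0.2725 = 0.3875; denominator = 1 − 0.2725 = 0.7275
φ_{22} = 0.3875 / 0.7275 = 0.533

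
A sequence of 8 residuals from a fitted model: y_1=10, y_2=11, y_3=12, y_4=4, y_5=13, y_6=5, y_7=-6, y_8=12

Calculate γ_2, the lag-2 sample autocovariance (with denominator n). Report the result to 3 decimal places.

Mean ȳ = (10 + 11 + 12 + 4 + 13 + 5 − 6 + 12)/8 = 7.6250
Σ_{t=1}^{6}(y_t−ȳ)(y_{t+2}−ȳ) = -53.5313
γ_2 = -53.5313 / 8 = -6.691

-6.691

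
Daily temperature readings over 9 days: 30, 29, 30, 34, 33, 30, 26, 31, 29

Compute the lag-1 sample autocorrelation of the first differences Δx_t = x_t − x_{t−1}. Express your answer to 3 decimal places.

-0.216

First differences Δx: -1, 1, 4, -1, -3, -4, 5, -2
Mean of differences = -0.1250
Numerator Σ(Δx_t−Δx̄)(Δx_{t+1}−Δx̄) = -15.7656
Denominator Σ(Δx_t−Δx̄)² = 72.8750
r_1(Δx) = -15.7656 / 72.8750 = -0.216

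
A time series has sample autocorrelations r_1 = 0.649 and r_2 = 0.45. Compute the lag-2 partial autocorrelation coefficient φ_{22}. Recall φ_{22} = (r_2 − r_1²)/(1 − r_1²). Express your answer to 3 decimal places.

0.050

φ_{22} = (r_2 − r_1²) / (1 − r_1²)
r_1² = (0.649)² = 0.421201
Numerator = 0.45 − 0.4212 = 0.0288; denominator = 1 − 0.4212 = 0.5788
φ_{22} = 0.0288 / 0.5788 = 0.050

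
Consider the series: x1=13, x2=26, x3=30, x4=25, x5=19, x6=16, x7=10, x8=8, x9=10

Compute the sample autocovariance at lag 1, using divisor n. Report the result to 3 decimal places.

Mean x̄ = (13 + 26 + 30 + 25 + 19 + 16 + 10 + 8 + 10)/9 = 17.4444
Σ_{t=1}^{8}(x_t−x̄)(x_{t+1}−x̄) = 325.1358
γ_1 = 325.1358 / 9 = 36.126

36.126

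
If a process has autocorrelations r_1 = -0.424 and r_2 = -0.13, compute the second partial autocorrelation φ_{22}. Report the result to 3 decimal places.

φ_{22} = (r_2 − r_1²) / (1 − r_1²)
r_1² = (-0.424)² = 0.179776
Numerator = -0.13 − 0.1798 = -0.3098; denominator = 1 − 0.1798 = 0.8202
φ_{22} = -0.3098 / 0.8202 = -0.378

-0.378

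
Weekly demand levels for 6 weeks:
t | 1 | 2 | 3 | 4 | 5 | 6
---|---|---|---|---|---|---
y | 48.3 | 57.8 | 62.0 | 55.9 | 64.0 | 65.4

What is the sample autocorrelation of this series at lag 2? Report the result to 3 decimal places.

-0.166

Mean ȳ = (48.3 + 57.8 + 62.0 + 55.9 + 64.0 + 65.4)/6 = 58.9000
Σ(y_t−ȳ)(y_{t+2}−ȳ) = (-32.8600) + (3.3000) + (15.8100) + (-19.5000) = -33.2500
Denominator Σ(y_t−ȳ)² = 200.4400
r_2 = -33.2500 / 200.4400 = -0.166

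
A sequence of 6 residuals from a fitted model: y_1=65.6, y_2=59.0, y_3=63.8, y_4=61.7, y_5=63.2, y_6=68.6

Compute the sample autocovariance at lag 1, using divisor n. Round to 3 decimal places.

-1.901

Mean ȳ = (65.6 + 59.0 + 63.8 + 61.7 + 63.2 + 68.6)/6 = 63.6500
Σ_{t=1}^{5}(y_t−ȳ)(y_{t+1}−ȳ) = -11.4075
γ_1 = -11.4075 / 6 = -1.901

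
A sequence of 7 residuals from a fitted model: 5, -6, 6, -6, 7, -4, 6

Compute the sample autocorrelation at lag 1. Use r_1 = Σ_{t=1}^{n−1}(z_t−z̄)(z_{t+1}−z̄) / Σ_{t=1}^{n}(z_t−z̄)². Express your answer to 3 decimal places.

Mean z̄ = (5 − 6 + 6 − 6 + 7 − 4 + 6)/7 = 1.1429
Numerator Σ_{t=1}^{6}(z_t−z̄)(z_{t+1}−z̄) = -193.8776
Denominator Σ(z_t−z̄)² = 224.8571
r_1 = -193.8776 / 224.8571 = -0.862

-0.862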